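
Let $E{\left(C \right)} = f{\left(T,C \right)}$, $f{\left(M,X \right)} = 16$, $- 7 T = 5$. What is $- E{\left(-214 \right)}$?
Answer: $-16$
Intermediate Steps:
$T = - \frac{5}{7}$ ($T = \left(- \frac{1}{7}\right) 5 = - \frac{5}{7} \approx -0.71429$)
$E{\left(C \right)} = 16$
$- E{\left(-214 \right)} = \left(-1\right) 16 = -16$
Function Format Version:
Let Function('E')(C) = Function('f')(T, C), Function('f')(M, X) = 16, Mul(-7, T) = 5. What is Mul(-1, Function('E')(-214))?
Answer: -16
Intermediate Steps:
T = Rational(-5, 7) (T = Mul(Rational(-1, 7), 5) = Rational(-5, 7) ≈ -0.71429)
Function('E')(C) = 16
Mul(-1, Function('E')(-214)) = Mul(-1, 16) = -16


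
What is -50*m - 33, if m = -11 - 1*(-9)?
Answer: 67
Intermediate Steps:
m = -2 (m = -11 + 9 = -2)
-50*m - 33 = -50*(-2) - 33 = 100 - 33 = 67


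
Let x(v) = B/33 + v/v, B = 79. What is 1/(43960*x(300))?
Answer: 33/4923520 ≈ 6.7025e-6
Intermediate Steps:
x(v) = 112/33 (x(v) = 79/33 + v/v = 79*(1/33) + 1 = 79/33 + 1 = 112/33)
1/(43960*x(300)) = 1/(43960*(112/33)) = (1/43960)*(33/112) = 33/4923520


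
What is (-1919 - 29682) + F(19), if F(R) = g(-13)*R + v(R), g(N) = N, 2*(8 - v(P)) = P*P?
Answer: -64041/2 ≈ -32021.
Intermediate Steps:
v(P) = 8 - P²/2 (v(P) = 8 - P*P/2 = 8 - P²/2)
F(R) = 8 - 13*R - R²/2 (F(R) = -13*R + (8 - R²/2) = 8 - 13*R - R²/2)
(-1919 - 29682) + F(19) = (-1919 - 29682) + (8 - 13*19 - ½*19²) = -31601 + (8 - 247 - ½*361) = -31601 + (8 - 247 - 361/2) = -31601 - 839/2 = -64041/2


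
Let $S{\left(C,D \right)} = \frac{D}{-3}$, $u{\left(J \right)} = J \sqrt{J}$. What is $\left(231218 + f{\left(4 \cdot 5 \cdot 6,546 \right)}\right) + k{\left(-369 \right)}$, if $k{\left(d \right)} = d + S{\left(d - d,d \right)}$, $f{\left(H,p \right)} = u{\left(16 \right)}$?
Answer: $231036$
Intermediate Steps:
$u{\left(J \right)} = J^{\frac{3}{2}}$
$f{\left(H,p \right)} = 64$ ($f{\left(H,p \right)} = 16^{\frac{3}{2}} = 64$)
$S{\left(C,D \right)} = - \frac{D}{3}$ ($S{\left(C,D \right)} = D \left(- \frac{1}{3}\right) = - \frac{D}{3}$)
$k{\left(d \right)} = \frac{2 d}{3}$ ($k{\left(d \right)} = d - \frac{d}{3} = \frac{2 d}{3}$)
$\left(231218 + f{\left(4 \cdot 5 \cdot 6,546 \right)}\right) + k{\left(-369 \right)} = \left(231218 + 64\right) + \frac{2}{3} \left(-369\right) = 231282 - 246 = 231036$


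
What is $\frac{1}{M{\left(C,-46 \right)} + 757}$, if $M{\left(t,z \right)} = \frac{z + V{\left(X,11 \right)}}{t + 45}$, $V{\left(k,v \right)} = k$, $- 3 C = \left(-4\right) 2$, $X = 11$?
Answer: $\frac{143}{108146} \approx 0.0013223$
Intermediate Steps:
$C = \frac{8}{3}$ ($C = - \frac{\left(-4\right) 2}{3} = \left(- \frac{1}{3}\right) \left(-8\right) = \frac{8}{3} \approx 2.6667$)
$M{\left(t,z \right)} = \frac{11 + z}{45 + t}$ ($M{\left(t,z \right)} = \frac{z + 11}{t + 45} = \frac{11 + z}{45 + t}$)
$\frac{1}{M{\left(C,-46 \right)} + 757} = \frac{1}{\frac{11 - 46}{45 + \frac{8}{3}} + 757} = \frac{1}{\frac{1}{\frac{143}{3}} \left(-35\right) + 757} = \frac{1}{\frac{3}{143} \left(-35\right) + 757} = \frac{1}{- \frac{105}{143} + 757} = \frac{1}{\frac{108146}{143}} = \frac{143}{108146}$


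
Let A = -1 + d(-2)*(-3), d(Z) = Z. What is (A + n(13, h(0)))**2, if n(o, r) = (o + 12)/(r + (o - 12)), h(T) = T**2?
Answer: 900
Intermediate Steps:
A = 5 (A = -1 - 2*(-3) = -1 + 6 = 5)
n(o, r) = (12 + o)/(-12 + o + r) (n(o, r) = (12 + o)/(r + (-12 + o)) = (12 + o)/(-12 + o + r))
(A + n(13, h(0)))**2 = (5 + (12 + 13)/(-12 + 13 + 0**2))**2 = (5 + 25/(-12 + 13 + 0))**2 = (5 + 25/1)**2 = (5 + 1*25)**2 = (5 + 25)**2 = 30**2 = 900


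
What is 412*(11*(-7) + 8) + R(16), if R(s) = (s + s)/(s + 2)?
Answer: -255836/9 ≈ -28426.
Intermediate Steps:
R(s) = 2*s/(2 + s) (R(s) = (2*s)/(2 + s) = 2*s/(2 + s))
412*(11*(-7) + 8) + R(16) = 412*(11*(-7) + 8) + 2*16/(2 + 16) = 412*(-77 + 8) + 2*16/18 = 412*(-69) + 2*16*(1/18) = -28428 + 16/9 = -255836/9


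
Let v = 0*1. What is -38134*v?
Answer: 0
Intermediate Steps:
v = 0
-38134*v = -38134*0 = 0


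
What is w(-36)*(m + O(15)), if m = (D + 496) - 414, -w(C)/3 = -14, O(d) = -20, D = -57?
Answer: 210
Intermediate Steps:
w(C) = 42 (w(C) = -3*(-14) = 42)
m = 25 (m = (-57 + 496) - 414 = 439 - 414 = 25)
w(-36)*(m + O(15)) = 42*(25 - 20) = 42*5 = 210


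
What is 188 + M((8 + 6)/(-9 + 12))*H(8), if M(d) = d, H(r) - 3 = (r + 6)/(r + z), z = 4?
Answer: 1867/9 ≈ 207.44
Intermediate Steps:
H(r) = 3 + (6 + r)/(4 + r) (H(r) = 3 + (r + 6)/(r + 4) = 3 + (6 + r)/(4 + r))
188 + M((8 + 6)/(-9 + 12))*H(8) = 188 + ((8 + 6)/(-9 + 12))*(2*(9 + 2*8)/(4 + 8)) = 188 + (14/3)*(2*(9 + 16)/12) = 188 + (14*(⅓))*(2*(1/12)*25) = 188 + (14/3)*(25/6) = 188 + 175/9 = 1867/9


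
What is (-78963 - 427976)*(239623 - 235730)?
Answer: -1973513527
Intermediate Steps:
(-78963 - 427976)*(239623 - 235730) = -506939*3893 = -1973513527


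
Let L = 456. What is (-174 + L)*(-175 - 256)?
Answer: -121542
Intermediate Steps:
(-174 + L)*(-175 - 256) = (-174 + 456)*(-175 - 256) = 282*(-431) = -121542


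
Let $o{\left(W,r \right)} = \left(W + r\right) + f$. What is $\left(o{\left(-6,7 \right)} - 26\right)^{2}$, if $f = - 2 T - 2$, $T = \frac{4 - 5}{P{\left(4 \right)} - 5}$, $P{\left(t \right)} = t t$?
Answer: $\frac{87025}{121} \approx 719.21$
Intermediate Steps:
$P{\left(t \right)} = t^{2}$
$T = - \frac{1}{11}$ ($T = \frac{4 - 5}{4^{2} - 5} = - \frac{1}{16 - 5} = - \frac{1}{11} \approx -0.090909$)
$f = - \frac{20}{11}$ ($f = \left(-2\right) \left(- \frac{1}{11}\right) - 2 = \frac{2}{11} - 2 = - \frac{20}{11} \approx -1.8182$)
$o{\left(W,r \right)} = - \frac{20}{11} + W + r$ ($o{\left(W,r \right)} = \left(W + r\right) - \frac{20}{11} = - \frac{20}{11} + W + r$)
$\left(o{\left(-6,7 \right)} - 26\right)^{2} = \left(\left(- \frac{20}{11} - 6 + 7\right) - 26\right)^{2} = \left(- \frac{9}{11} - 26\right)^{2} = \left(- \frac{295}{11}\right)^{2} = \frac{87025}{121}$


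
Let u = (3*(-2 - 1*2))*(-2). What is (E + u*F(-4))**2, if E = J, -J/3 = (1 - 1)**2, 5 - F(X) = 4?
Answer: 576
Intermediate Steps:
F(X) = 1 (F(X) = 5 - 1*4 = 5 - 4 = 1)
J = 0 (J = -3*(1 - 1)**2 = -3*0**2 = -3*0 = 0)
E = 0
u = 24 (u = (3*(-2 - 2))*(-2) = (3*(-4))*(-2) = -12*(-2) = 24)
(E + u*F(-4))**2 = (0 + 24*1)**2 = (0 + 24)**2 = 24**2 = 576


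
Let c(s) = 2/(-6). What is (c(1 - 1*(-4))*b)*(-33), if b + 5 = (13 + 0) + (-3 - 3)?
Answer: 22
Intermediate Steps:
b = 2 (b = -5 + ((13 + 0) + (-3 - 3)) = -5 + (13 - 6) = -5 + 7 = 2)
c(s) = -⅓ (c(s) = 2*(-⅙) = -⅓)
(c(1 - 1*(-4))*b)*(-33) = -⅓*2*(-33) = -⅔*(-33) = 22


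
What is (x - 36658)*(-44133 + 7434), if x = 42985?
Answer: -232194573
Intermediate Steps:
(x - 36658)*(-44133 + 7434) = (42985 - 36658)*(-44133 + 7434) = 6327*(-36699) = -232194573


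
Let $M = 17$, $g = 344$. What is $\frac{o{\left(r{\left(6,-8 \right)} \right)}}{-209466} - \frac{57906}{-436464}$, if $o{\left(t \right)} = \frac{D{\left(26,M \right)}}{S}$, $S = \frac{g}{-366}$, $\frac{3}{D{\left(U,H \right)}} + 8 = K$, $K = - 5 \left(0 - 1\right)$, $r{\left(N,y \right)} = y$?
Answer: $\frac{2414544325}{18200221452} \approx 0.13267$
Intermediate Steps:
$K = 5$ ($K = \left(-5\right) \left(-1\right) = 5$)
$D{\left(U,H \right)} = -1$ ($D{\left(U,H \right)} = \frac{3}{-8 + 5} = \frac{3}{-3} = 3 \left(- \frac{1}{3}\right) = -1$)
$S = - \frac{172}{183}$ ($S = \frac{344}{-366} = 344 \left(- \frac{1}{366}\right) = - \frac{172}{183} \approx -0.93989$)
$o{\left(t \right)} = \frac{183}{172}$ ($o{\left(t \right)} = - \frac{1}{- \frac{172}{183}} = \left(-1\right) \left(- \frac{183}{172}\right) = \frac{183}{172}$)
$\frac{o{\left(r{\left(6,-8 \right)} \right)}}{-209466} - \frac{57906}{-436464} = \frac{183}{172 \left(-209466\right)} - \frac{57906}{-436464} = \frac{183}{172} \left(- \frac{1}{209466}\right) - - \frac{3217}{24248} = - \frac{61}{12009384} + \frac{3217}{24248} = \frac{2414544325}{18200221452}$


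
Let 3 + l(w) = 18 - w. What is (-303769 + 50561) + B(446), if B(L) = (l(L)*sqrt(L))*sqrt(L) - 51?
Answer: -445485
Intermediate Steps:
l(w) = 15 - w (l(w) = -3 + (18 - w) = 15 - w)
B(L) = -51 + L*(15 - L) (B(L) = ((15 - L)*sqrt(L))*sqrt(L) - 51 = (sqrt(L)*(15 - L))*sqrt(L) - 51 = L*(15 - L) - 51 = -51 + L*(15 - L))
(-303769 + 50561) + B(446) = (-303769 + 50561) + (-51 - 1*446*(-15 + 446)) = -253208 + (-51 - 1*446*431) = -253208 + (-51 - 192226) = -253208 - 192277 = -445485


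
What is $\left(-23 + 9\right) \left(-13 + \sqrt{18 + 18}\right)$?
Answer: $98$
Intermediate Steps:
$\left(-23 + 9\right) \left(-13 + \sqrt{18 + 18}\right) = - 14 \left(-13 + \sqrt{36}\right) = - 14 \left(-13 + 6\right) = \left(-14\right) \left(-7\right) = 98$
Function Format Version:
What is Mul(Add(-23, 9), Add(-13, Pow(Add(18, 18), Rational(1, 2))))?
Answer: 98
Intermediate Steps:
Mul(Add(-23, 9), Add(-13, Pow(Add(18, 18), Rational(1, 2)))) = Mul(-14, Add(-13, Pow(36, Rational(1, 2)))) = Mul(-14, Add(-13, 6)) = Mul(-14, -7) = 98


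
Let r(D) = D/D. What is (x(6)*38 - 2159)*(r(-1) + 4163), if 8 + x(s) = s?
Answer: -9306540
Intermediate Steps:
x(s) = -8 + s
r(D) = 1
(x(6)*38 - 2159)*(r(-1) + 4163) = ((-8 + 6)*38 - 2159)*(1 + 4163) = (-2*38 - 2159)*4164 = (-76 - 2159)*4164 = -2235*4164 = -9306540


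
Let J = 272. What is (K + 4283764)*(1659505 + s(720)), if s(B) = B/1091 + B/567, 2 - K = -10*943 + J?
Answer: 489663317153239820/68733 ≈ 7.1241e+12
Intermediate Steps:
K = 9160 (K = 2 - (-10*943 + 272) = 2 - (-9430 + 272) = 2 - 1*(-9158) = 2 + 9158 = 9160)
s(B) = 1658*B/618597 (s(B) = B*(1/1091) + B*(1/567) = B/1091 + B/567 = 1658*B/618597)
(K + 4283764)*(1659505 + s(720)) = (9160 + 4283764)*(1659505 + (1658/618597)*720) = 4292924*(1659505 + 132640/68733) = 4292924*(114062889805/68733) = 489663317153239820/68733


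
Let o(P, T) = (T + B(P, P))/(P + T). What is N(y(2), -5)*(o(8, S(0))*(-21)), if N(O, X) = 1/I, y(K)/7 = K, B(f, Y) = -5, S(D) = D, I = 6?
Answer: 35/16 ≈ 2.1875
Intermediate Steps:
y(K) = 7*K
N(O, X) = ⅙ (N(O, X) = 1/6 = ⅙)
o(P, T) = (-5 + T)/(P + T) (o(P, T) = (T - 5)/(P + T) = (-5 + T)/(P + T))
N(y(2), -5)*(o(8, S(0))*(-21)) = (((-5 + 0)/(8 + 0))*(-21))/6 = ((-5/8)*(-21))/6 = (((⅛)*(-5))*(-21))/6 = (-5/8*(-21))/6 = (⅙)*(105/8) = 35/16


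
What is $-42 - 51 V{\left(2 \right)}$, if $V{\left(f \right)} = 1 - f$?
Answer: $9$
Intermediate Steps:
$-42 - 51 V{\left(2 \right)} = -42 - 51 \left(1 - 2\right) = -42 - -51 = -42 + 51 = 9$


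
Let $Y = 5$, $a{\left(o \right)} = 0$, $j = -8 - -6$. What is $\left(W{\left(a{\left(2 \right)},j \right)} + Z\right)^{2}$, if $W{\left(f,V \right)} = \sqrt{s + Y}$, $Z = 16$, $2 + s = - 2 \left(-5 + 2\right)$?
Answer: $361$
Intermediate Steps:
$j = -2$ ($j = -8 + 6 = -2$)
$s = 4$ ($s = -2 - 2 \left(-5 + 2\right) = -2 - -6 = -2 + 6 = 4$)
$W{\left(f,V \right)} = 3$ ($W{\left(f,V \right)} = \sqrt{4 + 5} = \sqrt{9} = 3$)
$\left(W{\left(a{\left(2 \right)},j \right)} + Z\right)^{2} = \left(3 + 16\right)^{2} = 19^{2} = 361$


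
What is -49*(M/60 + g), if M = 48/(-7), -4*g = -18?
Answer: -2149/10 ≈ -214.90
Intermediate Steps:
g = 9/2 (g = -¼*(-18) = 9/2 ≈ 4.5000)
M = -48/7 (M = 48*(-⅐) = -48/7 ≈ -6.8571)
-49*(M/60 + g) = -49*(-48/7/60 + 9/2) = -49*(-48/7*1/60 + 9/2) = -49*(-4/35 + 9/2) = -49*307/70 = -2149/10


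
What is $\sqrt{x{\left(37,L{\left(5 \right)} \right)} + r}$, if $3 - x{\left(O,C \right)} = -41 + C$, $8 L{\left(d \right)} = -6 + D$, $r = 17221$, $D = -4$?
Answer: $\frac{\sqrt{69065}}{2} \approx 131.4$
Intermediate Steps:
$L{\left(d \right)} = - \frac{5}{4}$ ($L{\left(d \right)} = \frac{-6 - 4}{8} = \frac{1}{8} \left(-10\right) = - \frac{5}{4}$)
$x{\left(O,C \right)} = 44 - C$ ($x{\left(O,C \right)} = 3 - \left(-41 + C\right) = 44 - C$)
$\sqrt{x{\left(37,L{\left(5 \right)} \right)} + r} = \sqrt{\left(44 - - \frac{5}{4}\right) + 17221} = \sqrt{\left(44 + \frac{5}{4}\right) + 17221} = \sqrt{\frac{181}{4} + 17221} = \sqrt{\frac{69065}{4}} = \frac{\sqrt{69065}}{2}$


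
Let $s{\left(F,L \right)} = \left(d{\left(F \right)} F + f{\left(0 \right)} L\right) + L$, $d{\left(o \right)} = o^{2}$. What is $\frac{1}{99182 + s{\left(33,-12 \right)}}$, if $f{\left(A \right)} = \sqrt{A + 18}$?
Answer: $\frac{135107}{18253898857} + \frac{36 \sqrt{2}}{18253898857} \approx 7.4043 \cdot 10^{-6}$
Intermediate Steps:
$f{\left(A \right)} = \sqrt{18 + A}$
$s{\left(F,L \right)} = L + F^{3} + 3 L \sqrt{2}$ ($s{\left(F,L \right)} = \left(F^{2} F + \sqrt{18 + 0} L\right) + L = \left(F^{3} + \sqrt{18} L\right) + L = \left(F^{3} + 3 \sqrt{2} L\right) + L = \left(F^{3} + 3 L \sqrt{2}\right) + L = L + F^{3} + 3 L \sqrt{2}$)
$\frac{1}{99182 + s{\left(33,-12 \right)}} = \frac{1}{99182 + \left(-12 + 33^{3} + 3 \left(-12\right) \sqrt{2}\right)} = \frac{1}{99182 - \left(-35925 + 36 \sqrt{2}\right)} = \frac{1}{99182 + \left(35925 - 36 \sqrt{2}\right)} = \frac{1}{135107 - 36 \sqrt{2}}$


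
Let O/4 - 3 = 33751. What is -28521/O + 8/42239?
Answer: -1203618391/5702940824 ≈ -0.21105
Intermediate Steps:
O = 135016 (O = 12 + 4*33751 = 12 + 135004 = 135016)
-28521/O + 8/42239 = -28521/135016 + 8/42239 = -1203618391/5702940824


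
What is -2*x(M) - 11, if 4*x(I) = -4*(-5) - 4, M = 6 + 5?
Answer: -19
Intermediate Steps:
M = 11
x(I) = 4 (x(I) = (-4*(-5) - 4)/4 = (20 - 4)/4 = (1/4)*16 = 4)
-2*x(M) - 11 = -2*4 - 11 = -8 - 11 = -19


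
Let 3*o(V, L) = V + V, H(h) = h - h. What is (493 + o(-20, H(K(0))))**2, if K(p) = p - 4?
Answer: 2070721/9 ≈ 2.3008e+5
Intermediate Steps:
K(p) = -4 + p
H(h) = 0
o(V, L) = 2*V/3 (o(V, L) = (V + V)/3 = (2*V)/3 = 2*V/3)
(493 + o(-20, H(K(0))))**2 = (493 + (2/3)*(-20))**2 = (493 - 40/3)**2 = (1439/3)**2 = 2070721/9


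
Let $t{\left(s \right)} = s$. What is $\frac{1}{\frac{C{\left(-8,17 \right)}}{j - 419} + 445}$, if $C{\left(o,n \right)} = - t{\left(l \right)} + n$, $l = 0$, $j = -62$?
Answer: $\frac{481}{214028} \approx 0.0022474$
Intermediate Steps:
$C{\left(o,n \right)} = n$ ($C{\left(o,n \right)} = \left(-1\right) 0 + n = 0 + n = n$)
$\frac{1}{\frac{C{\left(-8,17 \right)}}{j - 419} + 445} = \frac{1}{\frac{17}{-62 - 419} + 445} = \frac{1}{\frac{17}{-481} + 445} = \frac{1}{17 \left(- \frac{1}{481}\right) + 445} = \frac{1}{- \frac{17}{481} + 445} = \frac{1}{\frac{214028}{481}} = \frac{481}{214028}$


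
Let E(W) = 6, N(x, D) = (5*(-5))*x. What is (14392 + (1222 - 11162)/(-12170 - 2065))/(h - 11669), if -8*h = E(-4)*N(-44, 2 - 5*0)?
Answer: -20488006/17785209 ≈ -1.1520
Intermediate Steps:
N(x, D) = -25*x
h = -825 (h = -3*(-25*(-44))/4 = -3*1100/4 = -⅛*6600 = -825)
(14392 + (1222 - 11162)/(-12170 - 2065))/(h - 11669) = (14392 + (1222 - 11162)/(-12170 - 2065))/(-825 - 11669) = (14392 - 9940/(-14235))/(-12494) = (14392 - 9940*(-1/14235))*(-1/12494) = (14392 + 1988/2847)*(-1/12494) = (40976012/2847)*(-1/12494) = -20488006/17785209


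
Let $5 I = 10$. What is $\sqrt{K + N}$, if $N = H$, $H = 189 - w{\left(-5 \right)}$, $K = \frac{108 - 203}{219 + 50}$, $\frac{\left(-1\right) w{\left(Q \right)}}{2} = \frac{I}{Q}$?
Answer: $\frac{\sqrt{339819630}}{1345} \approx 13.706$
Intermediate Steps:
$I = 2$ ($I = \frac{1}{5} \cdot 10 = 2$)
$w{\left(Q \right)} = - \frac{4}{Q}$ ($w{\left(Q \right)} = - 2 \frac{2}{Q} = - \frac{4}{Q}$)
$K = - \frac{95}{269} \approx -0.35316$
$H = \frac{941}{5}$ ($H = 189 - - \frac{4}{-5} = 189 - \left(-4\right) \left(- \frac{1}{5}\right) = 189 - \frac{4}{5} = \frac{941}{5} \approx 188.2$)
$N = \frac{941}{5} \approx 188.2$
$\sqrt{K + N} = \sqrt{- \frac{95}{269} + \frac{941}{5}} = \sqrt{\frac{252654}{1345}} = \frac{\sqrt{339819630}}{1345}$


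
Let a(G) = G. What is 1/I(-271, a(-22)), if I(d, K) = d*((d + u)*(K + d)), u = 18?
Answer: -1/20088959 ≈ -4.9779e-8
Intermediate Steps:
I(d, K) = d*(18 + d)*(K + d) (I(d, K) = d*((d + 18)*(K + d)) = d*((18 + d)*(K + d)) = d*(18 + d)*(K + d))
1/I(-271, a(-22)) = 1/(-271*((-271)**2 + 18*(-22) + 18*(-271) - 22*(-271))) = 1/(-271*(73441 - 396 - 4878 + 5962)) = 1/(-271*74129) = 1/(-20088959) = -1/20088959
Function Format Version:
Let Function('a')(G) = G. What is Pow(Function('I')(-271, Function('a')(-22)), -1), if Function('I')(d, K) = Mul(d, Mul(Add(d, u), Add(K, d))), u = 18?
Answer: Rational(-1, 20088959) ≈ -4.9779e-8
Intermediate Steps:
Function('I')(d, K) = Mul(d, Add(18, d), Add(K, d)) (Function('I')(d, K) = Mul(d, Mul(Add(d, 18), Add(K, d))) = Mul(d, Mul(Add(18, d), Add(K, d))) = Mul(d, Add(18, d), Add(K, d)))
Pow(Function('I')(-271, Function('a')(-22)), -1) = Pow(Mul(-271, Add(Pow(-271, 2), Mul(18, -22), Mul(18, -271), Mul(-22, -271))), -1) = Pow(Mul(-271, Add(73441, -396, -4878, 5962)), -1) = Pow(Mul(-271, 74129), -1) = Pow(-20088959, -1) = Rational(-1, 20088959)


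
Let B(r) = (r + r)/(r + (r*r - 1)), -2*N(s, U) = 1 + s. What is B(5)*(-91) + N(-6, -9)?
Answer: -1675/58 ≈ -28.879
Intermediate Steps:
N(s, U) = -½ - s/2 (N(s, U) = -(1 + s)/2 = -½ - s/2)
B(r) = 2*r/(-1 + r + r²) (B(r) = (2*r)/(r + (r² - 1)) = (2*r)/(r + (-1 + r²)) = (2*r)/(-1 + r + r²) = 2*r/(-1 + r + r²))
B(5)*(-91) + N(-6, -9) = (2*5/(-1 + 5 + 5²))*(-91) + (-½ - ½*(-6)) = (2*5/(-1 + 5 + 25))*(-91) + (-½ + 3) = (2*5/29)*(-91) + 5/2 = (2*5*(1/29))*(-91) + 5/2 = (10/29)*(-91) + 5/2 = -910/29 + 5/2 = -1675/58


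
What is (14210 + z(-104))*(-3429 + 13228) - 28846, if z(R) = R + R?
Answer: 137176752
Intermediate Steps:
z(R) = 2*R
(14210 + z(-104))*(-3429 + 13228) - 28846 = (14210 + 2*(-104))*(-3429 + 13228) - 28846 = (14210 - 208)*9799 - 28846 = 14002*9799 - 28846 = 137205598 - 28846 = 137176752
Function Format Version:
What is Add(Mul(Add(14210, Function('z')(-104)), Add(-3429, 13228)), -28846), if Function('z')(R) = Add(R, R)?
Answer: 137176752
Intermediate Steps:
Function('z')(R) = Mul(2, R)
Add(Mul(Add(14210, Function('z')(-104)), Add(-3429, 13228)), -28846) = Add(Mul(Add(14210, Mul(2, -104)), Add(-3429, 13228)), -28846) = Add(Mul(Add(14210, -208), 9799), -28846) = Add(Mul(14002, 9799), -28846) = Add(137205598, -28846) = 137176752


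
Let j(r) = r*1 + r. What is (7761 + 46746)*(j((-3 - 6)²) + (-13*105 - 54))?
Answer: -68515299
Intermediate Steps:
j(r) = 2*r (j(r) = r + r = 2*r)
(7761 + 46746)*(j((-3 - 6)²) + (-13*105 - 54)) = (7761 + 46746)*(2*(-3 - 6)² + (-13*105 - 54)) = 54507*(2*(-9)² + (-1365 - 54)) = 54507*(2*81 - 1419) = 54507*(162 - 1419) = 54507*(-1257) = -68515299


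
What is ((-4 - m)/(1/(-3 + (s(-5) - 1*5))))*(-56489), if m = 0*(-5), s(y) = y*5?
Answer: -7456548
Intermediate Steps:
s(y) = 5*y
m = 0
((-4 - m)/(1/(-3 + (s(-5) - 1*5))))*(-56489) = ((-4 - 1*0)/(1/(-3 + (5*(-5) - 1*5))))*(-56489) = ((-4 + 0)/(1/(-3 + (-25 - 5))))*(-56489) = -4/(1/(-3 - 30))*(-56489) = -4/(1/(-33))*(-56489) = -4/(-1/33)*(-56489) = -4*(-33)*(-56489) = 132*(-56489) = -7456548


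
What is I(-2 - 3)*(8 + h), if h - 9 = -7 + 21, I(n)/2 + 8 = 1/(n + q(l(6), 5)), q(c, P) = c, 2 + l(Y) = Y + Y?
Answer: -2418/5 ≈ -483.60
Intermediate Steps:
l(Y) = -2 + 2*Y (l(Y) = -2 + (Y + Y) = -2 + 2*Y)
I(n) = -16 + 2/(10 + n) (I(n) = -16 + 2/(n + (-2 + 2*6)) = -16 + 2/(n + (-2 + 12)) = -16 + 2/(n + 10) = -16 + 2/(10 + n))
h = 23 (h = 9 + (-7 + 21) = 9 + 14 = 23)
I(-2 - 3)*(8 + h) = (2*(-79 - 8*(-2 - 3))/(10 + (-2 - 3)))*(8 + 23) = (2*(-79 - 8*(-5))/(10 - 5))*31 = (2*(-79 + 40)/5)*31 = (2*(⅕)*(-39))*31 = -78/5*31 = -2418/5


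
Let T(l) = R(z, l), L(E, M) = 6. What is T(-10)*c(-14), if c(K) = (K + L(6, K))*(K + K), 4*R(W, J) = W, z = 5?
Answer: 280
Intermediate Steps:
R(W, J) = W/4
T(l) = 5/4 (T(l) = (1/4)*5 = 5/4)
c(K) = 2*K*(6 + K) (c(K) = (K + 6)*(K + K) = (6 + K)*(2*K) = 2*K*(6 + K))
T(-10)*c(-14) = 5*(2*(-14)*(6 - 14))/4 = 5*(2*(-14)*(-8))/4 = (5/4)*224 = 280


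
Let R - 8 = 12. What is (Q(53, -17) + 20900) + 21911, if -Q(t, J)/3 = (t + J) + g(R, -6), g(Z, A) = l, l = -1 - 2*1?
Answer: 42712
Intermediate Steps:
R = 20 (R = 8 + 12 = 20)
l = -3 (l = -1 - 2 = -3)
g(Z, A) = -3
Q(t, J) = 9 - 3*J - 3*t (Q(t, J) = -3*((t + J) - 3) = -3*((J + t) - 3) = -3*(-3 + J + t) = 9 - 3*J - 3*t)
(Q(53, -17) + 20900) + 21911 = ((9 - 3*(-17) - 3*53) + 20900) + 21911 = ((9 + 51 - 159) + 20900) + 21911 = (-99 + 20900) + 21911 = 20801 + 21911 = 42712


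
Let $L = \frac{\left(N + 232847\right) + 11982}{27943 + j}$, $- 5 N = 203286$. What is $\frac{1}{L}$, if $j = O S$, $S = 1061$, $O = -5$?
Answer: $\frac{16170}{145837} \approx 0.11088$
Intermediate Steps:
$N = - \frac{203286}{5}$ ($N = \left(- \frac{1}{5}\right) 203286 = - \frac{203286}{5} \approx -40657.0$)
$j = -5305$ ($j = \left(-5\right) 1061 = -5305$)
$L = \frac{145837}{16170}$ ($L = \frac{\left(- \frac{203286}{5} + 232847\right) + 11982}{27943 - 5305} = \frac{\frac{960949}{5} + 11982}{22638} = \frac{1020859}{5} \cdot \frac{1}{22638} = \frac{145837}{16170} \approx 9.019$)
$\frac{1}{L} = \frac{1}{\frac{145837}{16170}} = \frac{16170}{145837}$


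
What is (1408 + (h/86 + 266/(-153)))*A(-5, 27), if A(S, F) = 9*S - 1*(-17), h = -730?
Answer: -257486572/6579 ≈ -39138.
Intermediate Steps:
A(S, F) = 17 + 9*S (A(S, F) = 9*S + 17 = 17 + 9*S)
(1408 + (h/86 + 266/(-153)))*A(-5, 27) = (1408 + (-730/86 + 266/(-153)))*(17 + 9*(-5)) = (1408 + (-730*1/86 + 266*(-1/153)))*(17 - 45) = (1408 + (-365/43 - 266/153))*(-28) = (1408 - 67283/6579)*(-28) = (9195949/6579)*(-28) = -257486572/6579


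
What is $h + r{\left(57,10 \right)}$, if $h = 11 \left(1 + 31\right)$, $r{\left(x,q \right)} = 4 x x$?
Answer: $13348$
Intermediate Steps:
$r{\left(x,q \right)} = 4 x^{2}$
$h = 352$ ($h = 11 \cdot 32 = 352$)
$h + r{\left(57,10 \right)} = 352 + 4 \cdot 57^{2} = 352 + 4 \cdot 3249 = 352 + 12996 = 13348$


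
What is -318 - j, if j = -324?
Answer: 6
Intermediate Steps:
-318 - j = -318 - 1*(-324) = -318 + 324 = 6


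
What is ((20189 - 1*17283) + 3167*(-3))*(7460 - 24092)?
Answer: 109688040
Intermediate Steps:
((20189 - 1*17283) + 3167*(-3))*(7460 - 24092) = ((20189 - 17283) - 9501)*(-16632) = (2906 - 9501)*(-16632) = -6595*(-16632) = 109688040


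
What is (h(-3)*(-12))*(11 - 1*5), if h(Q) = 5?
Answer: -360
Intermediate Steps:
(h(-3)*(-12))*(11 - 1*5) = (5*(-12))*(11 - 1*5) = -60*(11 - 5) = -60*6 = -360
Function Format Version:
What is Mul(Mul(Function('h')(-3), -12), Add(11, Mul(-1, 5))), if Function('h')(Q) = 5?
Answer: -360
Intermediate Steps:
Mul(Mul(Function('h')(-3), -12), Add(11, Mul(-1, 5))) = Mul(Mul(5, -12), Add(11, Mul(-1, 5))) = Mul(-60, Add(11, -5)) = Mul(-60, 6) = -360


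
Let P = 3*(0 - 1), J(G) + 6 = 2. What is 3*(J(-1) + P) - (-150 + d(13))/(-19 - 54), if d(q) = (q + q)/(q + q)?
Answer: -1682/73 ≈ -23.041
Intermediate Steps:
J(G) = -4 (J(G) = -6 + 2 = -4)
d(q) = 1 (d(q) = (2*q)/((2*q)) = (2*q)*(1/(2*q)) = 1)
P = -3 (P = 3*(-1) = -3)
3*(J(-1) + P) - (-150 + d(13))/(-19 - 54) = 3*(-4 - 3) - (-150 + 1)/(-19 - 54) = 3*(-7) - (-149)/(-73) = -21 - (-149)*(-1)/73 = -21 - 1*149/73 = -21 - 149/73 = -1682/73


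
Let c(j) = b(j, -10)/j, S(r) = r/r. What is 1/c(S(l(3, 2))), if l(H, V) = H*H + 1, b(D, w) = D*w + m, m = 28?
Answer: 1/18 ≈ 0.055556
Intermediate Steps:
b(D, w) = 28 + D*w (b(D, w) = D*w + 28 = 28 + D*w)
l(H, V) = 1 + H² (l(H, V) = H² + 1 = 1 + H²)
S(r) = 1
c(j) = (28 - 10*j)/j (c(j) = (28 + j*(-10))/j = (28 - 10*j)/j)
1/c(S(l(3, 2))) = 1/(-10 + 28/1) = 1/(-10 + 28*1) = 1/(-10 + 28) = 1/18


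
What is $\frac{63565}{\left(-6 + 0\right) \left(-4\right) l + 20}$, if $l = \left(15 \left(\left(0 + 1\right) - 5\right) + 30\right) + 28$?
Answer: $- \frac{63565}{28} \approx -2270.2$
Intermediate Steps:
$l = -2$ ($l = \left(15 \left(1 - 5\right) + 30\right) + 28 = \left(15 \left(-4\right) + 30\right) + 28 = \left(-60 + 30\right) + 28 = -30 + 28 = -2$)
$\frac{63565}{\left(-6 + 0\right) \left(-4\right) l + 20} = \frac{63565}{\left(-6 + 0\right) \left(-4\right) \left(-2\right) + 20} = \frac{63565}{\left(-6\right) \left(-4\right) \left(-2\right) + 20} = \frac{63565}{24 \left(-2\right) + 20} = \frac{63565}{-48 + 20} = \frac{63565}{-28} = 63565 \left(- \frac{1}{28}\right) = - \frac{63565}{28}$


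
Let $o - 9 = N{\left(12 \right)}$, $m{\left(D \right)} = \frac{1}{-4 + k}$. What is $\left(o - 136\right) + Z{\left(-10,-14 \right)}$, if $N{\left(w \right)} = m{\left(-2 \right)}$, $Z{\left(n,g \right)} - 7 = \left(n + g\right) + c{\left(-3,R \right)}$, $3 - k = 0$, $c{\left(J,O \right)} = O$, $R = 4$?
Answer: $-141$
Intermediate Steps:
$k = 3$ ($k = 3 - 0 = 3 + 0 = 3$)
$Z{\left(n,g \right)} = 11 + g + n$ ($Z{\left(n,g \right)} = 7 + \left(\left(n + g\right) + 4\right) = 7 + \left(\left(g + n\right) + 4\right) = 7 + \left(4 + g + n\right) = 11 + g + n$)
$m{\left(D \right)} = -1$ ($m{\left(D \right)} = \frac{1}{-4 + 3} = \frac{1}{-1} = -1$)
$N{\left(w \right)} = -1$
$o = 8$ ($o = 9 - 1 = 8$)
$\left(o - 136\right) + Z{\left(-10,-14 \right)} = \left(8 - 136\right) - 13 = -128 - 13 = -141$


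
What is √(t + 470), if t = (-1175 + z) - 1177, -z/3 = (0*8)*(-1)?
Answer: I*√1882 ≈ 43.382*I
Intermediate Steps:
z = 0 (z = -3*0*8*(-1) = -0*(-1) = -3*0 = 0)
t = -2352 (t = (-1175 + 0) - 1177 = -1175 - 1177 = -2352)
√(t + 470) = √(-2352 + 470) = √(-1882) = I*√1882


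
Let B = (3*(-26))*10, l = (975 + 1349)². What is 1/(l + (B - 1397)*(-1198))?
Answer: 1/8009022 ≈ 1.2486e-7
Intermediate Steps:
l = 5400976 (l = 2324² = 5400976)
B = -780 (B = -78*10 = -780)
1/(l + (B - 1397)*(-1198)) = 1/(5400976 + (-780 - 1397)*(-1198)) = 1/(5400976 - 2177*(-1198)) = 1/(5400976 + 2608046) = 1/8009022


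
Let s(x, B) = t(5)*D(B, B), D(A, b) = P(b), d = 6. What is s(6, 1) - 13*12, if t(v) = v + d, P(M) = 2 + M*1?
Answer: -123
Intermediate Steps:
P(M) = 2 + M
D(A, b) = 2 + b
t(v) = 6 + v (t(v) = v + 6 = 6 + v)
s(x, B) = 22 + 11*B (s(x, B) = (6 + 5)*(2 + B) = 11*(2 + B) = 22 + 11*B)
s(6, 1) - 13*12 = (22 + 11*1) - 13*12 = (22 + 11) - 156 = 33 - 156 = -123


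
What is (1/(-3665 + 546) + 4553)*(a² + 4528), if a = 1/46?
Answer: 68030729143347/3299902 ≈ 2.0616e+7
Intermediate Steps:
a = 1/46 ≈ 0.021739
(1/(-3665 + 546) + 4553)*(a² + 4528) = (1/(-3665 + 546) + 4553)*((1/46)² + 4528) = (1/(-3119) + 4553)*(1/2116 + 4528) = (-1/3119 + 4553)*(9581249/2116) = (14200806/3119)*(9581249/2116) = 68030729143347/3299902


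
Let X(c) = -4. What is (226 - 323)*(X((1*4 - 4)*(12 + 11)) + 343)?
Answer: -32883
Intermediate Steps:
(226 - 323)*(X((1*4 - 4)*(12 + 11)) + 343) = (226 - 323)*(-4 + 343) = -97*339 = -32883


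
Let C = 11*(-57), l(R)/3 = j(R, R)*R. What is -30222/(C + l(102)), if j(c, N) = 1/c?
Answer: 5037/104 ≈ 48.433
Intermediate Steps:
l(R) = 3 (l(R) = 3*(R/R) = 3*1 = 3)
C = -627
-30222/(C + l(102)) = -30222/(-627 + 3) = -30222/(-624) = -30222*(-1/624) = 5037/104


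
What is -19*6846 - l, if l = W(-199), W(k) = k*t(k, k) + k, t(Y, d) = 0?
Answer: -129875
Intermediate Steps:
W(k) = k (W(k) = k*0 + k = 0 + k = k)
l = -199
-19*6846 - l = -19*6846 - 1*(-199) = -130074 + 199 = -129875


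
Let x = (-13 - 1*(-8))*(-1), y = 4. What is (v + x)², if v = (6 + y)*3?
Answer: 1225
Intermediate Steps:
x = 5 (x = (-13 + 8)*(-1) = -5*(-1) = 5)
v = 30 (v = (6 + 4)*3 = 10*3 = 30)
(v + x)² = (30 + 5)² = 35² = 1225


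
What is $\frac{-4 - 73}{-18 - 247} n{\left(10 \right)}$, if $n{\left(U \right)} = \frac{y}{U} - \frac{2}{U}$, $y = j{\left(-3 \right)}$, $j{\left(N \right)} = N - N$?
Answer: $- \frac{77}{1325} \approx -0.058113$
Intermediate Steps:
$j{\left(N \right)} = 0$
$y = 0$
$n{\left(U \right)} = - \frac{2}{U}$ ($n{\left(U \right)} = \frac{0}{U} - \frac{2}{U} = 0 - \frac{2}{U} = - \frac{2}{U}$)
$\frac{-4 - 73}{-18 - 247} n{\left(10 \right)} = \frac{-4 - 73}{-18 - 247} \left(- \frac{2}{10}\right) = - \frac{77}{-265} \left(\left(-2\right) \frac{1}{10}\right) = \left(-77\right) \left(- \frac{1}{265}\right) \left(- \frac{1}{5}\right) = \frac{77}{265} \left(- \frac{1}{5}\right) = - \frac{77}{1325}$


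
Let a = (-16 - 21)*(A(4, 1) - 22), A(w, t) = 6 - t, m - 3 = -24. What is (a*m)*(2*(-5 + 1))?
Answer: 105672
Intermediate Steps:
m = -21 (m = 3 - 24 = -21)
a = 629 (a = (-16 - 21)*((6 - 1*1) - 22) = -37*((6 - 1) - 22) = -37*(5 - 22) = -37*(-17) = 629)
(a*m)*(2*(-5 + 1)) = (629*(-21))*(2*(-5 + 1)) = -26418*(-4) = -13209*(-8) = 105672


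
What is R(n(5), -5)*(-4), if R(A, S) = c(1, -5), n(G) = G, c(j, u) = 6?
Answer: -24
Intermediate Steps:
R(A, S) = 6
R(n(5), -5)*(-4) = 6*(-4) = -24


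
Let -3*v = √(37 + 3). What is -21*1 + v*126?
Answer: -21 - 84*√10 ≈ -286.63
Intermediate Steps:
v = -2*√10/3 (v = -√(37 + 3)/3 = -2*√10/3 ≈ -2.1082)
-21*1 + v*126 = -21*1 - 2*√10/3*126 = -21 - 84*√10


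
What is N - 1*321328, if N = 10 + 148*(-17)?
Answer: -323834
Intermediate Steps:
N = -2506 (N = 10 - 2516 = -2506)
N - 1*321328 = -2506 - 1*321328 = -2506 - 321328 = -323834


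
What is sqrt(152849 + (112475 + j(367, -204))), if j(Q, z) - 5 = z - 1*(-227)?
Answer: 2*sqrt(66338) ≈ 515.12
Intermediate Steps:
j(Q, z) = 232 + z (j(Q, z) = 5 + (z - 1*(-227)) = 5 + (z + 227) = 5 + (227 + z) = 232 + z)
sqrt(152849 + (112475 + j(367, -204))) = sqrt(152849 + (112475 + (232 - 204))) = sqrt(152849 + (112475 + 28)) = sqrt(152849 + 112503) = sqrt(265352) = 2*sqrt(66338)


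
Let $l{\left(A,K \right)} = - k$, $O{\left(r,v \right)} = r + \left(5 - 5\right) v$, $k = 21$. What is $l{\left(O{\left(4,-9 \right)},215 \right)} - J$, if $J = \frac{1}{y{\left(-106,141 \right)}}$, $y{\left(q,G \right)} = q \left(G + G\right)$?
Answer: $- \frac{627731}{29892} \approx -21.0$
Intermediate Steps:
$y{\left(q,G \right)} = 2 G q$ ($y{\left(q,G \right)} = q 2 G = 2 G q$)
$O{\left(r,v \right)} = r$ ($O{\left(r,v \right)} = r + 0 v = r + 0 = r$)
$l{\left(A,K \right)} = -21$ ($l{\left(A,K \right)} = \left(-1\right) 21 = -21$)
$J = - \frac{1}{29892}$ ($J = \frac{1}{2 \cdot 141 \left(-106\right)} = \frac{1}{-29892} = - \frac{1}{29892} \approx -3.3454 \cdot 10^{-5}$)
$l{\left(O{\left(4,-9 \right)},215 \right)} - J = -21 - - \frac{1}{29892} = -21 + \frac{1}{29892} = - \frac{627731}{29892}$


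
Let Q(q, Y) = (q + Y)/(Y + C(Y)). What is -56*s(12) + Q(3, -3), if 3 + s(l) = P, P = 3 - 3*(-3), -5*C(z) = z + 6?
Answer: -504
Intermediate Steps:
C(z) = -6/5 - z/5 (C(z) = -(z + 6)/5 = -(6 + z)/5 = -6/5 - z/5)
Q(q, Y) = (Y + q)/(-6/5 + 4*Y/5) (Q(q, Y) = (q + Y)/(Y + (-6/5 - Y/5)) = (Y + q)/(-6/5 + 4*Y/5))
P = 12 (P = 3 + 9 = 12)
s(l) = 9 (s(l) = -3 + 12 = 9)
-56*s(12) + Q(3, -3) = -56*9 + 5*(-3 + 3)/(2*(-3 + 2*(-3))) = -504 + (5/2)*0/(-3 - 6) = -504 + (5/2)*0/(-9) = -504 + (5/2)*(-1/9)*0 = -504 + 0 = -504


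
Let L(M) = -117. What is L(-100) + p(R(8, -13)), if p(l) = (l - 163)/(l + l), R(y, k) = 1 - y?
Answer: -734/7 ≈ -104.86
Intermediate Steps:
p(l) = (-163 + l)/(2*l) (p(l) = (-163 + l)/((2*l)) = (-163 + l)*(1/(2*l)) = (-163 + l)/(2*l))
L(-100) + p(R(8, -13)) = -117 + (-163 + (1 - 1*8))/(2*(1 - 1*8)) = -117 + (-163 + (1 - 8))/(2*(1 - 8)) = -117 + (½)*(-163 - 7)/(-7) = -117 + (½)*(-⅐)*(-170) = -117 + 85/7 = -734/7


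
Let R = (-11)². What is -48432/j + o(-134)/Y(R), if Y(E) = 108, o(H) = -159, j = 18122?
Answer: -1352009/326196 ≈ -4.1448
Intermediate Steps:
R = 121
-48432/j + o(-134)/Y(R) = -48432/18122 - 159/108 = -48432*1/18122 - 159*1/108 = -24216/9061 - 53/36 = -1352009/326196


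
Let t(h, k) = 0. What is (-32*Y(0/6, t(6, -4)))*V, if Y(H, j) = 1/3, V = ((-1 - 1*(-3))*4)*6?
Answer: -512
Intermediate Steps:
V = 48 (V = ((-1 + 3)*4)*6 = (2*4)*6 = 8*6 = 48)
Y(H, j) = ⅓
(-32*Y(0/6, t(6, -4)))*V = -32*⅓*48 = -32/3*48 = -512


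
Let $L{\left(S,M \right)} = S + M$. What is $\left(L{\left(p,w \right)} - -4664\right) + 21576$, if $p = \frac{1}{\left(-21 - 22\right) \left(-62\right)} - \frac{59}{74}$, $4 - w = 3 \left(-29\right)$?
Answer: $\frac{1298631946}{49321} \approx 26330.0$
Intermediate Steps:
$w = 91$ ($w = 4 - 3 \left(-29\right) = 4 - -87 = 4 + 87 = 91$)
$p = - \frac{39305}{49321}$ ($p = \frac{1}{-43} \left(- \frac{1}{62}\right) - \frac{59}{74} = \left(- \frac{1}{43}\right) \left(- \frac{1}{62}\right) - \frac{59}{74} = \frac{1}{2666} - \frac{59}{74} = - \frac{39305}{49321} \approx -0.79692$)
$L{\left(S,M \right)} = M + S$
$\left(L{\left(p,w \right)} - -4664\right) + 21576 = \left(\left(91 - \frac{39305}{49321}\right) - -4664\right) + 21576 = \left(\frac{4448906}{49321} + 4664\right) + 21576 = \frac{234482050}{49321} + 21576 = \frac{1298631946}{49321}$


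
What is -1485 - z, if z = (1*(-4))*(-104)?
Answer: -1901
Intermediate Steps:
z = 416 (z = -4*(-104) = 416)
-1485 - z = -1485 - 1*416 = -1485 - 416 = -1901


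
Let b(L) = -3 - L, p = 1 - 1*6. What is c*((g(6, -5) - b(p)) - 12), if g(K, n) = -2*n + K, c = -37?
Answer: -74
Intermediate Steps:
p = -5 (p = 1 - 6 = -5)
g(K, n) = K - 2*n
c*((g(6, -5) - b(p)) - 12) = -37*(((6 - 2*(-5)) - (-3 - 1*(-5))) - 12) = -37*(((6 + 10) - (-3 + 5)) - 12) = -37*((16 - 1*2) - 12) = -37*((16 - 2) - 12) = -37*(14 - 12) = -37*2 = -74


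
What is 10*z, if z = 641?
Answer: 6410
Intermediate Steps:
10*z = 10*641 = 6410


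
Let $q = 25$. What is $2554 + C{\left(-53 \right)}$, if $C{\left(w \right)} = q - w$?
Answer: $2632$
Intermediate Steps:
$C{\left(w \right)} = 25 - w$
$2554 + C{\left(-53 \right)} = 2554 + \left(25 - -53\right) = 2554 + \left(25 + 53\right) = 2554 + 78 = 2632$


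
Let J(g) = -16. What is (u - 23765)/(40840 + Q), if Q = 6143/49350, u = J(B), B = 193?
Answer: -1173592350/2015460143 ≈ -0.58229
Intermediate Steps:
u = -16
Q = 6143/49350 (Q = 6143*(1/49350) = 6143/49350 ≈ 0.12448)
(u - 23765)/(40840 + Q) = (-16 - 23765)/(40840 + 6143/49350) = -23781/2015460143/49350 = -23781*49350/2015460143 = -1173592350/2015460143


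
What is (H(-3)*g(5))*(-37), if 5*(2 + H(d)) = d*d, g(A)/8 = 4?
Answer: 1184/5 ≈ 236.80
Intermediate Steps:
g(A) = 32 (g(A) = 8*4 = 32)
H(d) = -2 + d²/5 (H(d) = -2 + (d*d)/5 = -2 + d²/5)
(H(-3)*g(5))*(-37) = ((-2 + (⅕)*(-3)²)*32)*(-37) = ((-2 + (⅕)*9)*32)*(-37) = ((-2 + 9/5)*32)*(-37) = -⅕*32*(-37) = -32/5*(-37) = 1184/5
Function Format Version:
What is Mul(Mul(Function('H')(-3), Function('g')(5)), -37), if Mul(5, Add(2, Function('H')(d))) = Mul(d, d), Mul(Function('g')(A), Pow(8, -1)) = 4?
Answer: Rational(1184, 5) ≈ 236.80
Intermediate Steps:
Function('g')(A) = 32 (Function('g')(A) = Mul(8, 4) = 32)
Function('H')(d) = Add(-2, Mul(Rational(1, 5), Pow(d, 2))) (Function('H')(d) = Add(-2, Mul(Rational(1, 5), Mul(d, d))) = Add(-2, Mul(Rational(1, 5), Pow(d, 2))))
Mul(Mul(Function('H')(-3), Function('g')(5)), -37) = Mul(Mul(Add(-2, Mul(Rational(1, 5), Pow(-3, 2))), 32), -37) = Mul(Mul(Add(-2, Mul(Rational(1, 5), 9)), 32), -37) = Mul(Mul(Add(-2, Rational(9, 5)), 32), -37) = Mul(Mul(Rational(-1, 5), 32), -37) = Mul(Rational(-32, 5), -37) = Rational(1184, 5)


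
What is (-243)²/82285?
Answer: 59049/82285 ≈ 0.71762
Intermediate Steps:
(-243)²/82285 = 59049*(1/82285) = 59049/82285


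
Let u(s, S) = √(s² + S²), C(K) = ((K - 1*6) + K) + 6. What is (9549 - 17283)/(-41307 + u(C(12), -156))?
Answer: 35496482/189582593 + 10312*√173/189582593 ≈ 0.18795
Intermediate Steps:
C(K) = 2*K (C(K) = ((K - 6) + K) + 6 = ((-6 + K) + K) + 6 = (-6 + 2*K) + 6 = 2*K)
u(s, S) = √(S² + s²)
(9549 - 17283)/(-41307 + u(C(12), -156)) = (9549 - 17283)/(-41307 + √((-156)² + (2*12)²)) = -7734/(-41307 + √(24336 + 24²)) = -7734/(-41307 + √(24336 + 576)) = -7734/(-41307 + √24912) = -7734/(-41307 + 12*√173)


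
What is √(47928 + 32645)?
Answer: √80573 ≈ 283.85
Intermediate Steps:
√(47928 + 32645) = √80573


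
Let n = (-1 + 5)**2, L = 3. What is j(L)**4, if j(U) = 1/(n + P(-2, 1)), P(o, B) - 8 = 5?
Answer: 1/707281 ≈ 1.4139e-6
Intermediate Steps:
P(o, B) = 13 (P(o, B) = 8 + 5 = 13)
n = 16 (n = 4**2 = 16)
j(U) = 1/29 (j(U) = 1/(16 + 13) = 1/29)
j(L)**4 = (1/29)**4 = 1/707281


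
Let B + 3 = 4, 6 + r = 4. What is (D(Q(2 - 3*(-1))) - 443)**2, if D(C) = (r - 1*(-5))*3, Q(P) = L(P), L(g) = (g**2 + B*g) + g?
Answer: 188356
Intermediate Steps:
r = -2 (r = -6 + 4 = -2)
B = 1 (B = -3 + 4 = 1)
L(g) = g**2 + 2*g (L(g) = (g**2 + 1*g) + g = (g**2 + g) + g = (g + g**2) + g = g**2 + 2*g)
Q(P) = P*(2 + P)
D(C) = 9 (D(C) = (-2 - 1*(-5))*3 = (-2 + 5)*3 = 3*3 = 9)
(D(Q(2 - 3*(-1))) - 443)**2 = (9 - 443)**2 = (-434)**2 = 188356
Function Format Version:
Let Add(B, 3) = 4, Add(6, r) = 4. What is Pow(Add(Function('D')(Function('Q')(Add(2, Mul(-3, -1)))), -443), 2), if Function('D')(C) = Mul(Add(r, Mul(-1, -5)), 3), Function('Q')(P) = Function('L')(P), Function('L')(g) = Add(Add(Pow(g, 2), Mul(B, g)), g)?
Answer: 188356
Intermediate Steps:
r = -2 (r = Add(-6, 4) = -2)
B = 1 (B = Add(-3, 4) = 1)
Function('L')(g) = Add(Pow(g, 2), Mul(2, g)) (Function('L')(g) = Add(Add(Pow(g, 2), Mul(1, g)), g) = Add(Add(Pow(g, 2), g), g) = Add(Add(g, Pow(g, 2)), g) = Add(Pow(g, 2), Mul(2, g)))
Function('Q')(P) = Mul(P, Add(2, P))
Function('D')(C) = 9 (Function('D')(C) = Mul(Add(-2, Mul(-1, -5)), 3) = Mul(Add(-2, 5), 3) = Mul(3, 3) = 9)
Pow(Add(Function('D')(Function('Q')(Add(2, Mul(-3, -1)))), -443), 2) = Pow(Add(9, -443), 2) = Pow(-434, 2) = 188356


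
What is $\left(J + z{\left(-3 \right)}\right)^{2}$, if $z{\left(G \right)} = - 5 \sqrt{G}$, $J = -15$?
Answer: $150 + 150 i \sqrt{3} \approx 150.0 + 259.81 i$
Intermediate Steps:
$\left(J + z{\left(-3 \right)}\right)^{2} = \left(-15 - 5 \sqrt{-3}\right)^{2} = \left(-15 - 5 i \sqrt{3}\right)^{2}$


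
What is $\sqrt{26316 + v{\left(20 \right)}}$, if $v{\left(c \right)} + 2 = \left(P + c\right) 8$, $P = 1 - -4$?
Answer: $3 \sqrt{2946} \approx 162.83$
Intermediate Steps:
$P = 5$ ($P = 1 + 4 = 5$)
$v{\left(c \right)} = 38 + 8 c$ ($v{\left(c \right)} = -2 + \left(5 + c\right) 8 = -2 + \left(40 + 8 c\right) = 38 + 8 c$)
$\sqrt{26316 + v{\left(20 \right)}} = \sqrt{26316 + \left(38 + 8 \cdot 20\right)} = \sqrt{26316 + \left(38 + 160\right)} = \sqrt{26316 + 198} = \sqrt{26514} = 3 \sqrt{2946}$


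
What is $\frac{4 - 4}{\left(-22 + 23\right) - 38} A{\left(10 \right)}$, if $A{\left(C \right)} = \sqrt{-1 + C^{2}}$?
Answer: $0$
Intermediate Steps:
$\frac{4 - 4}{\left(-22 + 23\right) - 38} A{\left(10 \right)} = \frac{4 - 4}{\left(-22 + 23\right) - 38} \sqrt{-1 + 10^{2}} = \frac{0}{1 - 38} \sqrt{-1 + 100} = \frac{0}{-37} \sqrt{99} = 0 \left(- \frac{1}{37}\right) 3 \sqrt{11} = 0 \cdot 3 \sqrt{11} = 0$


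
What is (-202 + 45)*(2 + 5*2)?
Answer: -1884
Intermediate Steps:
(-202 + 45)*(2 + 5*2) = -157*(2 + 10) = -157*12 = -1884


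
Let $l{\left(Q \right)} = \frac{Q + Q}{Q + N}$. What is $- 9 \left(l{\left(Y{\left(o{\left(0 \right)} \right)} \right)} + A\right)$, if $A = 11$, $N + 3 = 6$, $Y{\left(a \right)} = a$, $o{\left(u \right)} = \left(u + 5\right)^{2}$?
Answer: $- \frac{1611}{14} \approx -115.07$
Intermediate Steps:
$o{\left(u \right)} = \left(5 + u\right)^{2}$
$N = 3$ ($N = -3 + 6 = 3$)
$l{\left(Q \right)} = \frac{2 Q}{3 + Q}$ ($l{\left(Q \right)} = \frac{Q + Q}{Q + 3} = \frac{2 Q}{3 + Q}$)
$- 9 \left(l{\left(Y{\left(o{\left(0 \right)} \right)} \right)} + A\right) = - 9 \left(\frac{2 \left(5 + 0\right)^{2}}{3 + \left(5 + 0\right)^{2}} + 11\right) = - 9 \left(\frac{2 \cdot 5^{2}}{3 + 5^{2}} + 11\right) = - 9 \left(2 \cdot 25 \frac{1}{3 + 25} + 11\right) = - 9 \left(2 \cdot 25 \cdot \frac{1}{28} + 11\right) = - 9 \left(\frac{25}{14} + 11\right) = \left(-9\right) \frac{179}{14} = - \frac{1611}{14}$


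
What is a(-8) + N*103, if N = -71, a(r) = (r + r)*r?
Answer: -7185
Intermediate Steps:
a(r) = 2*r² (a(r) = (2*r)*r = 2*r²)
a(-8) + N*103 = 2*(-8)² - 71*103 = 2*64 - 7313 = 128 - 7313 = -7185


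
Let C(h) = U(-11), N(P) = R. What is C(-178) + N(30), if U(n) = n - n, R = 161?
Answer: 161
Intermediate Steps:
U(n) = 0
N(P) = 161
C(h) = 0
C(-178) + N(30) = 0 + 161 = 161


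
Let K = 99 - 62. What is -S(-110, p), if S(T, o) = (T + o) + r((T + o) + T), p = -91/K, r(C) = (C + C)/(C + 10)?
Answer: 32100527/290857 ≈ 110.37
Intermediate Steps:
K = 37
r(C) = 2*C/(10 + C) (r(C) = (2*C)/(10 + C) = 2*C/(10 + C))
p = -91/37 ≈ -2.4595
S(T, o) = T + o + 2*(o + 2*T)/(10 + o + 2*T) (S(T, o) = (T + o) + 2*((T + o) + T)/(10 + ((T + o) + T)) = (T + o) + 2*(o + 2*T)/(10 + (o + 2*T)) = (T + o) + 2*(o + 2*T)/(10 + o + 2*T) = T + o + 2*(o + 2*T)/(10 + o + 2*T))
-S(-110, p) = -(2*(-91/37) + 4*(-110) + (-110 - 91/37)*(10 - 91/37 + 2*(-110)))/(10 - 91/37 + 2*(-110)) = -(-182/37 - 440 - 4161*(10 - 91/37 - 220)/37)/(10 - 91/37 - 220) = -(-182/37 - 440 - 4161/37*(-7861/37))/(-7861/37) = -(-37)*(-182/37 - 440 + 32709621/1369)/7861 = -(-37)*32100527/(7861*1369) = -1*(-32100527/290857) = 32100527/290857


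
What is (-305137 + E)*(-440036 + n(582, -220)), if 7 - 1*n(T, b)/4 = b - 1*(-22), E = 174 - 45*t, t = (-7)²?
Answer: 134913100288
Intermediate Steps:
t = 49
E = -2031 (E = 174 - 45*49 = 174 - 2205 = -2031)
n(T, b) = -60 - 4*b (n(T, b) = 28 - 4*(b - 1*(-22)) = 28 - 4*(b + 22) = 28 - 4*(22 + b) = 28 + (-88 - 4*b) = -60 - 4*b)
(-305137 + E)*(-440036 + n(582, -220)) = (-305137 - 2031)*(-440036 + (-60 - 4*(-220))) = -307168*(-440036 + (-60 + 880)) = -307168*(-440036 + 820) = -307168*(-439216) = 134913100288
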